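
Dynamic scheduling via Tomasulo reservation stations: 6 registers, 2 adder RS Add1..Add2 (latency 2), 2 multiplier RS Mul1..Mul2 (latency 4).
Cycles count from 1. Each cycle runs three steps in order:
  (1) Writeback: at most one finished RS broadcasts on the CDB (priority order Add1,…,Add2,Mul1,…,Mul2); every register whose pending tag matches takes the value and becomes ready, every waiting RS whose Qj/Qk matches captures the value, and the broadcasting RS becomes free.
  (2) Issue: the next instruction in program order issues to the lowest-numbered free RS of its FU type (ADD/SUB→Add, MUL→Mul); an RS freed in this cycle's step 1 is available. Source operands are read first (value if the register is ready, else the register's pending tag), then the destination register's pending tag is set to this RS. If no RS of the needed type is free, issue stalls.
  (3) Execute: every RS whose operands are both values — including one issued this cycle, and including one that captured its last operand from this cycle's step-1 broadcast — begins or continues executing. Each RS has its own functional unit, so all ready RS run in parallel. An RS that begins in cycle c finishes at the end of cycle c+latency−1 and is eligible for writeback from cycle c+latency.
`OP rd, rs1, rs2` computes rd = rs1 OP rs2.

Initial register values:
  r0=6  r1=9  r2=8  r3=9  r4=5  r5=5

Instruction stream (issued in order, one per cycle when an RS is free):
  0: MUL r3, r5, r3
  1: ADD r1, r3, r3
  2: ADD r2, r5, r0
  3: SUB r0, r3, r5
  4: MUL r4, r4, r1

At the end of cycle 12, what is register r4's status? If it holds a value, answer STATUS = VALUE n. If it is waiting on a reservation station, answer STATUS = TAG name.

STATUS = VALUE 450

c1: issue MUL r3<-Mul1 | r0:6,r1:9,r2:8,r3:Mul1,r4:5,r5:5
c2: issue ADD r1<-Add1 | r0:6,r1:Add1,r2:8,r3:Mul1,r4:5,r5:5
c3: issue ADD r2<-Add2 | r0:6,r1:Add1,r2:Add2,r3:Mul1,r4:5,r5:5
c4: stall | r0:6,r1:Add1,r2:Add2,r3:Mul1,r4:5,r5:5
c5: CDB Add2=11; issue SUB r0<-Add2 | r0:Add2,r1:Add1,r2:11,r3:Mul1,r4:5,r5:5
c6: CDB Mul1=45; issue MUL r4<-Mul1 | r0:Add2,r1:Add1,r2:11,r3:45,r4:Mul1,r5:5
c7: - | r0:Add2,r1:Add1,r2:11,r3:45,r4:Mul1,r5:5
c8: CDB Add1=90 | r0:Add2,r1:90,r2:11,r3:45,r4:Mul1,r5:5
c9: CDB Add2=40 | r0:40,r1:90,r2:11,r3:45,r4:Mul1,r5:5
c10: - | r0:40,r1:90,r2:11,r3:45,r4:Mul1,r5:5
c11: - | r0:40,r1:90,r2:11,r3:45,r4:Mul1,r5:5
c12: CDB Mul1=450 | r0:40,r1:90,r2:11,r3:45,r4:450,r5:5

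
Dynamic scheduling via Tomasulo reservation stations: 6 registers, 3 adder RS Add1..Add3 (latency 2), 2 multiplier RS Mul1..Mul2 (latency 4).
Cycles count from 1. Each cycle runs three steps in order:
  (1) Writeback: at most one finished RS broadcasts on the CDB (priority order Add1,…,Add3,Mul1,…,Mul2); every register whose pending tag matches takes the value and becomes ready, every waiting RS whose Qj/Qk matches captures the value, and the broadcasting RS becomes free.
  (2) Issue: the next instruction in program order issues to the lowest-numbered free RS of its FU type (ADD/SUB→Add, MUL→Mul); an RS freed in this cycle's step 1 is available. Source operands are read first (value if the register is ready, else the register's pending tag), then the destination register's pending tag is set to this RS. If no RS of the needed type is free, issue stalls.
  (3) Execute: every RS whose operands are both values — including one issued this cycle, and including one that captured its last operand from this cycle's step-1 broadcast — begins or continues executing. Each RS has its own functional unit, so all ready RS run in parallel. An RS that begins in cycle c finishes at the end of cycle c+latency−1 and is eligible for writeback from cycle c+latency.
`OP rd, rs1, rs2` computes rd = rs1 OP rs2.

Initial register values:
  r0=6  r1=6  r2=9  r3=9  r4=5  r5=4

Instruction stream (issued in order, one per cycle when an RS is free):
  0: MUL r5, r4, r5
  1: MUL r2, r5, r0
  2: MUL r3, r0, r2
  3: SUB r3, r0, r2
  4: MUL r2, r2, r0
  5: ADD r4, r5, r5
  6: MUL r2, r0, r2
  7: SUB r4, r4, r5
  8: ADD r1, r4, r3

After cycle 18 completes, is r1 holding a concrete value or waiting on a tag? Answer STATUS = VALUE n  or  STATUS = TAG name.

STATUS = VALUE -94

c1: issue MUL r5<-Mul1 | r0:6,r1:6,r2:9,r3:9,r4:5,r5:Mul1
c2: issue MUL r2<-Mul2 | r0:6,r1:6,r2:Mul2,r3:9,r4:5,r5:Mul1
c3: stall | r0:6,r1:6,r2:Mul2,r3:9,r4:5,r5:Mul1
c4: stall | r0:6,r1:6,r2:Mul2,r3:9,r4:5,r5:Mul1
c5: CDB Mul1=20; issue MUL r3<-Mul1 | r0:6,r1:6,r2:Mul2,r3:Mul1,r4:5,r5:20
c6: issue SUB r3<-Add1 | r0:6,r1:6,r2:Mul2,r3:Add1,r4:5,r5:20
c7: stall | r0:6,r1:6,r2:Mul2,r3:Add1,r4:5,r5:20
c8: stall | r0:6,r1:6,r2:Mul2,r3:Add1,r4:5,r5:20
c9: CDB Mul2=120; issue MUL r2<-Mul2 | r0:6,r1:6,r2:Mul2,r3:Add1,r4:5,r5:20
c10: issue ADD r4<-Add2 | r0:6,r1:6,r2:Mul2,r3:Add1,r4:Add2,r5:20
c11: CDB Add1=-114; stall | r0:6,r1:6,r2:Mul2,r3:-114,r4:Add2,r5:20
c12: CDB Add2=40; stall | r0:6,r1:6,r2:Mul2,r3:-114,r4:40,r5:20
c13: CDB Mul1=720; issue MUL r2<-Mul1 | r0:6,r1:6,r2:Mul1,r3:-114,r4:40,r5:20
c14: CDB Mul2=720; issue SUB r4<-Add1 | r0:6,r1:6,r2:Mul1,r3:-114,r4:Add1,r5:20
c15: issue ADD r1<-Add2 | r0:6,r1:Add2,r2:Mul1,r3:-114,r4:Add1,r5:20
c16: CDB Add1=20 | r0:6,r1:Add2,r2:Mul1,r3:-114,r4:20,r5:20
c17: - | r0:6,r1:Add2,r2:Mul1,r3:-114,r4:20,r5:20
c18: CDB Add2=-94 | r0:6,r1:-94,r2:Mul1,r3:-114,r4:20,r5:20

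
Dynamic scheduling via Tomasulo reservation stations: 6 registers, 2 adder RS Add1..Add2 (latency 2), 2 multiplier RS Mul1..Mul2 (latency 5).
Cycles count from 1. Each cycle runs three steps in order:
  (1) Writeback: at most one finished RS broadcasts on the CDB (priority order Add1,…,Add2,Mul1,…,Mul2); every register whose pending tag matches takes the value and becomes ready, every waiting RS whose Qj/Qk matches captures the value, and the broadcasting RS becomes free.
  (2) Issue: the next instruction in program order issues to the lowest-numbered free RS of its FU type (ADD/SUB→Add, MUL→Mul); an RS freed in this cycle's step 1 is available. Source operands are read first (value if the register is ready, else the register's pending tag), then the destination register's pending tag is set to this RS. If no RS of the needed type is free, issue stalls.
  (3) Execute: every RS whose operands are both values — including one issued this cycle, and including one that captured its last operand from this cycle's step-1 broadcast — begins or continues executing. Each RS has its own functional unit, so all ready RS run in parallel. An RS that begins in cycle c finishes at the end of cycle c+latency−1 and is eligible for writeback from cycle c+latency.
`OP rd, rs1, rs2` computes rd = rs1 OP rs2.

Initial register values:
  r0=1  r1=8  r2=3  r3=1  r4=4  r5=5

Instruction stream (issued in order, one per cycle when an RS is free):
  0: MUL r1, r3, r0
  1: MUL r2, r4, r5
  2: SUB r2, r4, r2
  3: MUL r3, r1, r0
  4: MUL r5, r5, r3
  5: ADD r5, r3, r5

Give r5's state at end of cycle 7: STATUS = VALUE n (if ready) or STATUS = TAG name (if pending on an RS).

  c1: issue MUL r1<-Mul1  regs: r0:1,r1:Mul1,r2:3,r3:1,r4:4,r5:5
  c2: issue MUL r2<-Mul2  regs: r0:1,r1:Mul1,r2:Mul2,r3:1,r4:4,r5:5
  c3: issue SUB r2<-Add1  regs: r0:1,r1:Mul1,r2:Add1,r3:1,r4:4,r5:5
  c4: stall  regs: r0:1,r1:Mul1,r2:Add1,r3:1,r4:4,r5:5
  c5: stall  regs: r0:1,r1:Mul1,r2:Add1,r3:1,r4:4,r5:5
  c6: CDB Mul1=1; issue MUL r3<-Mul1  regs: r0:1,r1:1,r2:Add1,r3:Mul1,r4:4,r5:5
  c7: CDB Mul2=20; issue MUL r5<-Mul2  regs: r0:1,r1:1,r2:Add1,r3:Mul1,r4:4,r5:Mul2

STATUS = TAG Mul2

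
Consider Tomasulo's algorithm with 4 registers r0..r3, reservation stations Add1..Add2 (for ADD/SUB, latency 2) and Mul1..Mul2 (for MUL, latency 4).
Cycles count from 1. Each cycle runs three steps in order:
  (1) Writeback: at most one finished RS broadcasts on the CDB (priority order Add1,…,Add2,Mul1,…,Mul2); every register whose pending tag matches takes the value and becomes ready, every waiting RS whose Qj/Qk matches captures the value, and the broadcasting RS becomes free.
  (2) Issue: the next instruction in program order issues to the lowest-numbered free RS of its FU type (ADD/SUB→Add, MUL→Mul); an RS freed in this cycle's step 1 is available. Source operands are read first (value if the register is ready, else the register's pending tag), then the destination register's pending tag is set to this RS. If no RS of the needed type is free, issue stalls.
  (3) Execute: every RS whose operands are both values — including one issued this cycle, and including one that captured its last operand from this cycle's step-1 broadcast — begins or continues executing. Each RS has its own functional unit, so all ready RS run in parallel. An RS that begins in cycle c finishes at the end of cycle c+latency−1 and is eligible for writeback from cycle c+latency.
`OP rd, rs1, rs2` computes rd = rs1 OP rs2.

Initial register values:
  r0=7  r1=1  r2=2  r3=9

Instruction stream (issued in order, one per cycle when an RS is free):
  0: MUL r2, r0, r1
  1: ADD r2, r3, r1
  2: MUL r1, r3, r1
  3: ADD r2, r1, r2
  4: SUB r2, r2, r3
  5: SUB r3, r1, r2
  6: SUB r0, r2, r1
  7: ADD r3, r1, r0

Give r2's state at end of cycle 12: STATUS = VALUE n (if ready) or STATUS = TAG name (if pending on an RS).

  c1: issue MUL r2<-Mul1  regs: r0:7,r1:1,r2:Mul1,r3:9
  c2: issue ADD r2<-Add1  regs: r0:7,r1:1,r2:Add1,r3:9
  c3: issue MUL r1<-Mul2  regs: r0:7,r1:Mul2,r2:Add1,r3:9
  c4: CDB Add1=10; issue ADD r2<-Add1  regs: r0:7,r1:Mul2,r2:Add1,r3:9
  c5: CDB Mul1=7; issue SUB r2<-Add2  regs: r0:7,r1:Mul2,r2:Add2,r3:9
  c6: stall  regs: r0:7,r1:Mul2,r2:Add2,r3:9
  c7: CDB Mul2=9; stall  regs: r0:7,r1:9,r2:Add2,r3:9
  c8: stall  regs: r0:7,r1:9,r2:Add2,r3:9
  c9: CDB Add1=19; issue SUB r3<-Add1  regs: r0:7,r1:9,r2:Add2,r3:Add1
  c10: stall  regs: r0:7,r1:9,r2:Add2,r3:Add1
  c11: CDB Add2=10; issue SUB r0<-Add2  regs: r0:Add2,r1:9,r2:10,r3:Add1
  c12: stall  regs: r0:Add2,r1:9,r2:10,r3:Add1

STATUS = VALUE 10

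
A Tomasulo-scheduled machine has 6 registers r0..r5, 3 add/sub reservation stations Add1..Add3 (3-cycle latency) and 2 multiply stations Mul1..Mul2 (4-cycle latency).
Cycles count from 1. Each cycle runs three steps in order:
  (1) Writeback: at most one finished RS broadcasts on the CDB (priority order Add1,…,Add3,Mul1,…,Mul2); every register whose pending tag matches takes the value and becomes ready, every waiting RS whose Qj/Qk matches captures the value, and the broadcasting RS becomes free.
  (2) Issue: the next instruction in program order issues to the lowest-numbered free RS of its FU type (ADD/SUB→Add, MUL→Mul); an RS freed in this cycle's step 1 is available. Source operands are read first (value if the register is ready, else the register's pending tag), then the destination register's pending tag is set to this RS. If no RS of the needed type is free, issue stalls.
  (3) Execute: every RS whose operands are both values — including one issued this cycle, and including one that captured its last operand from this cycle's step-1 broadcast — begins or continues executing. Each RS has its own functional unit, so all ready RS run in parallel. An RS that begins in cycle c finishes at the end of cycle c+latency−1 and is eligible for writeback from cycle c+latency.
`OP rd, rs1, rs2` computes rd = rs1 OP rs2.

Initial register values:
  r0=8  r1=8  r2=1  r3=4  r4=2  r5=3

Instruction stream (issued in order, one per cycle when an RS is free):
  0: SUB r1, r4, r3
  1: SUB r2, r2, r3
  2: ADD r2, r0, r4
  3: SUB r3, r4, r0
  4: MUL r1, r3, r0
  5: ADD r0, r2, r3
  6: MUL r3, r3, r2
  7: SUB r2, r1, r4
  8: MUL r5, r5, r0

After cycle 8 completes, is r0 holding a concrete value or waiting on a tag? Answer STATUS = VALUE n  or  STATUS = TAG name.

  c1: issue SUB r1<-Add1  regs: r0:8,r1:Add1,r2:1,r3:4,r4:2,r5:3
  c2: issue SUB r2<-Add2  regs: r0:8,r1:Add1,r2:Add2,r3:4,r4:2,r5:3
  c3: issue ADD r2<-Add3  regs: r0:8,r1:Add1,r2:Add3,r3:4,r4:2,r5:3
  c4: CDB Add1=-2; issue SUB r3<-Add1  regs: r0:8,r1:-2,r2:Add3,r3:Add1,r4:2,r5:3
  c5: CDB Add2=-3; issue MUL r1<-Mul1  regs: r0:8,r1:Mul1,r2:Add3,r3:Add1,r4:2,r5:3
  c6: CDB Add3=10; issue ADD r0<-Add2  regs: r0:Add2,r1:Mul1,r2:10,r3:Add1,r4:2,r5:3
  c7: CDB Add1=-6; issue MUL r3<-Mul2  regs: r0:Add2,r1:Mul1,r2:10,r3:Mul2,r4:2,r5:3
  c8: issue SUB r2<-Add1  regs: r0:Add2,r1:Mul1,r2:Add1,r3:Mul2,r4:2,r5:3

STATUS = TAG Add2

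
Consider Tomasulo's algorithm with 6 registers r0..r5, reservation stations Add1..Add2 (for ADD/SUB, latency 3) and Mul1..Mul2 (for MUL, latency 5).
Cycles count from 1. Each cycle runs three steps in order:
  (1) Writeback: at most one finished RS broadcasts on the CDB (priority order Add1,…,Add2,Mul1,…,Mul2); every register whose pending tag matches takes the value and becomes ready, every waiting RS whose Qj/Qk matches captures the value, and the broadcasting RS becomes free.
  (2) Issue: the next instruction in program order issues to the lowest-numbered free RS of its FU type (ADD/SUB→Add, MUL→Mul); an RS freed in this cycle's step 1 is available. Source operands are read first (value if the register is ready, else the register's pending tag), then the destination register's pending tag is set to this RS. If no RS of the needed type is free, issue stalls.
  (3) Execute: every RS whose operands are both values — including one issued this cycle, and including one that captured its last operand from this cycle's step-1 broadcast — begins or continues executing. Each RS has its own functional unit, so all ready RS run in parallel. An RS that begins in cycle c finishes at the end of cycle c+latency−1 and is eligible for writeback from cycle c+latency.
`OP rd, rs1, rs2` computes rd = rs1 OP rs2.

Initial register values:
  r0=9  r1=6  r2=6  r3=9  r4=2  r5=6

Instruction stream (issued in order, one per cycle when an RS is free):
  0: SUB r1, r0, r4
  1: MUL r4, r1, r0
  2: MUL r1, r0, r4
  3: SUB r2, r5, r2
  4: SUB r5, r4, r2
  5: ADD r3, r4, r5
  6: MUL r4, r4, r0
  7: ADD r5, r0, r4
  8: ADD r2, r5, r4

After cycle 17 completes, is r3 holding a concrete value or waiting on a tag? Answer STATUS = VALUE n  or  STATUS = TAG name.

STATUS = VALUE 126

  c1: issue SUB r1<-Add1  regs: r0:9,r1:Add1,r2:6,r3:9,r4:2,r5:6
  c2: issue MUL r4<-Mul1  regs: r0:9,r1:Add1,r2:6,r3:9,r4:Mul1,r5:6
  c3: issue MUL r1<-Mul2  regs: r0:9,r1:Mul2,r2:6,r3:9,r4:Mul1,r5:6
  c4: CDB Add1=7; issue SUB r2<-Add1  regs: r0:9,r1:Mul2,r2:Add1,r3:9,r4:Mul1,r5:6
  c5: issue SUB r5<-Add2  regs: r0:9,r1:Mul2,r2:Add1,r3:9,r4:Mul1,r5:Add2
  c6: stall  regs: r0:9,r1:Mul2,r2:Add1,r3:9,r4:Mul1,r5:Add2
  c7: CDB Add1=0; issue ADD r3<-Add1  regs: r0:9,r1:Mul2,r2:0,r3:Add1,r4:Mul1,r5:Add2
  c8: stall  regs: r0:9,r1:Mul2,r2:0,r3:Add1,r4:Mul1,r5:Add2
  c9: CDB Mul1=63; issue MUL r4<-Mul1  regs: r0:9,r1:Mul2,r2:0,r3:Add1,r4:Mul1,r5:Add2
  c10: stall  regs: r0:9,r1:Mul2,r2:0,r3:Add1,r4:Mul1,r5:Add2
  c11: stall  regs: r0:9,r1:Mul2,r2:0,r3:Add1,r4:Mul1,r5:Add2
  c12: CDB Add2=63; issue ADD r5<-Add2  regs: r0:9,r1:Mul2,r2:0,r3:Add1,r4:Mul1,r5:Add2
  c13: stall  regs: r0:9,r1:Mul2,r2:0,r3:Add1,r4:Mul1,r5:Add2
  c14: CDB Mul1=567; stall  regs: r0:9,r1:Mul2,r2:0,r3:Add1,r4:567,r5:Add2
  c15: CDB Add1=126; issue ADD r2<-Add1  regs: r0:9,r1:Mul2,r2:Add1,r3:126,r4:567,r5:Add2
  c16: CDB Mul2=567  regs: r0:9,r1:567,r2:Add1,r3:126,r4:567,r5:Add2
  c17: CDB Add2=576  regs: r0:9,r1:567,r2:Add1,r3:126,r4:567,r5:576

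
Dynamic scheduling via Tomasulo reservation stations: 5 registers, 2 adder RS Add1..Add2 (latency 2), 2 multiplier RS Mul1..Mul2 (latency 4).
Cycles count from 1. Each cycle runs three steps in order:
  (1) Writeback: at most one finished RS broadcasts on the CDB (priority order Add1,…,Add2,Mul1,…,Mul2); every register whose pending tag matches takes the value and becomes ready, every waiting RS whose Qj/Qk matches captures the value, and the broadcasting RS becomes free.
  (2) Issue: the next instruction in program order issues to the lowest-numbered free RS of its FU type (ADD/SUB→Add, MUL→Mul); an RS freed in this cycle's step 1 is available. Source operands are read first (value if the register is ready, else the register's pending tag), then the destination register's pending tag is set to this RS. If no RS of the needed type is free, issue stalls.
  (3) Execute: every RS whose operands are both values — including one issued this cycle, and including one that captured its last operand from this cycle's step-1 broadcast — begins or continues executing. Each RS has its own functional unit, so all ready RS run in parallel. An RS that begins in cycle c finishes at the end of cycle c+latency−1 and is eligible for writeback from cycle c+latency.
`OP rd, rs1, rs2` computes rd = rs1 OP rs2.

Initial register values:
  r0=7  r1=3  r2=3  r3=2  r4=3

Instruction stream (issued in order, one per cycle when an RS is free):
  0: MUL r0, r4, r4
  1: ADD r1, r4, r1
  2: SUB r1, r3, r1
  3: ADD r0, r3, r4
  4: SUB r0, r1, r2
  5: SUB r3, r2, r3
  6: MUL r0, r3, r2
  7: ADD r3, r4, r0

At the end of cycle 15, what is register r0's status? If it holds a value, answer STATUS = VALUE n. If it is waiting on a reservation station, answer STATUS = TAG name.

STATUS = VALUE 3

c1: issue MUL r0<-Mul1 | r0:Mul1,r1:3,r2:3,r3:2,r4:3
c2: issue ADD r1<-Add1 | r0:Mul1,r1:Add1,r2:3,r3:2,r4:3
c3: issue SUB r1<-Add2 | r0:Mul1,r1:Add2,r2:3,r3:2,r4:3
c4: CDB Add1=6; issue ADD r0<-Add1 | r0:Add1,r1:Add2,r2:3,r3:2,r4:3
c5: CDB Mul1=9; stall | r0:Add1,r1:Add2,r2:3,r3:2,r4:3
c6: CDB Add1=5; issue SUB r0<-Add1 | r0:Add1,r1:Add2,r2:3,r3:2,r4:3
c7: CDB Add2=-4; issue SUB r3<-Add2 | r0:Add1,r1:-4,r2:3,r3:Add2,r4:3
c8: issue MUL r0<-Mul1 | r0:Mul1,r1:-4,r2:3,r3:Add2,r4:3
c9: CDB Add1=-7; issue ADD r3<-Add1 | r0:Mul1,r1:-4,r2:3,r3:Add1,r4:3
c10: CDB Add2=1 | r0:Mul1,r1:-4,r2:3,r3:Add1,r4:3
c11: - | r0:Mul1,r1:-4,r2:3,r3:Add1,r4:3
c12: - | r0:Mul1,r1:-4,r2:3,r3:Add1,r4:3
c13: - | r0:Mul1,r1:-4,r2:3,r3:Add1,r4:3
c14: CDB Mul1=3 | r0:3,r1:-4,r2:3,r3:Add1,r4:3
c15: - | r0:3,r1:-4,r2:3,r3:Add1,r4:3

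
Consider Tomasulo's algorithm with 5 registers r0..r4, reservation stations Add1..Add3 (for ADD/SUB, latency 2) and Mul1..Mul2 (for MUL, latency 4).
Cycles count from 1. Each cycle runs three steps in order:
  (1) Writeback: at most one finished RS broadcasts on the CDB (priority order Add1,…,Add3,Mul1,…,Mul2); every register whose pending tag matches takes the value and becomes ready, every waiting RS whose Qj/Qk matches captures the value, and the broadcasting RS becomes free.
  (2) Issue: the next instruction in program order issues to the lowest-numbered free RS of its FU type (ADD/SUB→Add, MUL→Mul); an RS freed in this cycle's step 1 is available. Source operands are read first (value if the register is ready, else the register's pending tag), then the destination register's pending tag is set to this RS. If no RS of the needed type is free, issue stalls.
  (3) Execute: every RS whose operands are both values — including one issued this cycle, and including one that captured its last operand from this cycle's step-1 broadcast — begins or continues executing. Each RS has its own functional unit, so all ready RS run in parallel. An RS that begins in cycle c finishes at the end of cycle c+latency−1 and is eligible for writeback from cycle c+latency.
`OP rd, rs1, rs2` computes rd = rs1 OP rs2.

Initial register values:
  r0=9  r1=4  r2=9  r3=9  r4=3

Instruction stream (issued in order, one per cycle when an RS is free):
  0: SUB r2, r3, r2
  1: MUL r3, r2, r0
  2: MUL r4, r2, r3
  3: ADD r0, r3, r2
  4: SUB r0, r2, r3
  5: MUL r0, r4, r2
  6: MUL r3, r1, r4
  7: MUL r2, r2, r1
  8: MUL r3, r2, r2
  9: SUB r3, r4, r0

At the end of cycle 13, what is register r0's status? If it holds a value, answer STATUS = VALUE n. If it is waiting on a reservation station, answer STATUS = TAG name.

STATUS = TAG Mul1

  c1: issue SUB r2<-Add1  regs: r0:9,r1:4,r2:Add1,r3:9,r4:3
  c2: issue MUL r3<-Mul1  regs: r0:9,r1:4,r2:Add1,r3:Mul1,r4:3
  c3: CDB Add1=0; issue MUL r4<-Mul2  regs: r0:9,r1:4,r2:0,r3:Mul1,r4:Mul2
  c4: issue ADD r0<-Add1  regs: r0:Add1,r1:4,r2:0,r3:Mul1,r4:Mul2
  c5: issue SUB r0<-Add2  regs: r0:Add2,r1:4,r2:0,r3:Mul1,r4:Mul2
  c6: stall  regs: r0:Add2,r1:4,r2:0,r3:Mul1,r4:Mul2
  c7: CDB Mul1=0; issue MUL r0<-Mul1  regs: r0:Mul1,r1:4,r2:0,r3:0,r4:Mul2
  c8: stall  regs: r0:Mul1,r1:4,r2:0,r3:0,r4:Mul2
  c9: CDB Add1=0; stall  regs: r0:Mul1,r1:4,r2:0,r3:0,r4:Mul2
  c10: CDB Add2=0; stall  regs: r0:Mul1,r1:4,r2:0,r3:0,r4:Mul2
  c11: CDB Mul2=0; issue MUL r3<-Mul2  regs: r0:Mul1,r1:4,r2:0,r3:Mul2,r4:0
  c12: stall  regs: r0:Mul1,r1:4,r2:0,r3:Mul2,r4:0
  c13: stall  regs: r0:Mul1,r1:4,r2:0,r3:Mul2,r4:0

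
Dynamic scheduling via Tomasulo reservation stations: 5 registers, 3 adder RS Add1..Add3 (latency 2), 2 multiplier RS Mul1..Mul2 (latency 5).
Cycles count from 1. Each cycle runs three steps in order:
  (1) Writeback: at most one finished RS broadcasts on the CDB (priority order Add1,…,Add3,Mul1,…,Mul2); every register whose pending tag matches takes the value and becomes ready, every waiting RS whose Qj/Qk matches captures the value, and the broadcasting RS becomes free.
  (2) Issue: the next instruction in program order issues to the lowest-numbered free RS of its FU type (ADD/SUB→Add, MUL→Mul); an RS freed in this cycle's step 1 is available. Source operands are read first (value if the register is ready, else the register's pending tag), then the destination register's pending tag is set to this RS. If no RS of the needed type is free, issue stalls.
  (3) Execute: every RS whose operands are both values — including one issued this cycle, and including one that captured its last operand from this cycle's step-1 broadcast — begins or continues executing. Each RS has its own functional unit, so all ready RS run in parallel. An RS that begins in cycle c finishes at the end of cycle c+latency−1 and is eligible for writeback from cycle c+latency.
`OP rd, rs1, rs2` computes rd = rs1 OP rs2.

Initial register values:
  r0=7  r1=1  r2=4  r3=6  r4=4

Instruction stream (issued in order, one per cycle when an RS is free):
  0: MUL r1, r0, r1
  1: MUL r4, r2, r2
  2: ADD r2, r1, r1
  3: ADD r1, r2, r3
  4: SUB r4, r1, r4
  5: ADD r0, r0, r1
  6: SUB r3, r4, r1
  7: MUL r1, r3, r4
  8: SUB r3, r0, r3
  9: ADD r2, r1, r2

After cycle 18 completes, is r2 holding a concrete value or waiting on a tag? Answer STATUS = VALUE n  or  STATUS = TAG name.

  c1: issue MUL r1<-Mul1  regs: r0:7,r1:Mul1,r2:4,r3:6,r4:4
  c2: issue MUL r4<-Mul2  regs: r0:7,r1:Mul1,r2:4,r3:6,r4:Mul2
  c3: issue ADD r2<-Add1  regs: r0:7,r1:Mul1,r2:Add1,r3:6,r4:Mul2
  c4: issue ADD r1<-Add2  regs: r0:7,r1:Add2,r2:Add1,r3:6,r4:Mul2
  c5: issue SUB r4<-Add3  regs: r0:7,r1:Add2,r2:Add1,r3:6,r4:Add3
  c6: CDB Mul1=7; stall  regs: r0:7,r1:Add2,r2:Add1,r3:6,r4:Add3
  c7: CDB Mul2=16; stall  regs: r0:7,r1:Add2,r2:Add1,r3:6,r4:Add3
  c8: CDB Add1=14; issue ADD r0<-Add1  regs: r0:Add1,r1:Add2,r2:14,r3:6,r4:Add3
  c9: stall  regs: r0:Add1,r1:Add2,r2:14,r3:6,r4:Add3
  c10: CDB Add2=20; issue SUB r3<-Add2  regs: r0:Add1,r1:20,r2:14,r3:Add2,r4:Add3
  c11: issue MUL r1<-Mul1  regs: r0:Add1,r1:Mul1,r2:14,r3:Add2,r4:Add3
  c12: CDB Add1=27; issue SUB r3<-Add1  regs: r0:27,r1:Mul1,r2:14,r3:Add1,r4:Add3
  c13: CDB Add3=4; issue ADD r2<-Add3  regs: r0:27,r1:Mul1,r2:Add3,r3:Add1,r4:4
  c14: -  regs: r0:27,r1:Mul1,r2:Add3,r3:Add1,r4:4
  c15: CDB Add2=-16  regs: r0:27,r1:Mul1,r2:Add3,r3:Add1,r4:4
  c16: -  regs: r0:27,r1:Mul1,r2:Add3,r3:Add1,r4:4
  c17: CDB Add1=43  regs: r0:27,r1:Mul1,r2:Add3,r3:43,r4:4
  c18: -  regs: r0:27,r1:Mul1,r2:Add3,r3:43,r4:4

STATUS = TAG Add3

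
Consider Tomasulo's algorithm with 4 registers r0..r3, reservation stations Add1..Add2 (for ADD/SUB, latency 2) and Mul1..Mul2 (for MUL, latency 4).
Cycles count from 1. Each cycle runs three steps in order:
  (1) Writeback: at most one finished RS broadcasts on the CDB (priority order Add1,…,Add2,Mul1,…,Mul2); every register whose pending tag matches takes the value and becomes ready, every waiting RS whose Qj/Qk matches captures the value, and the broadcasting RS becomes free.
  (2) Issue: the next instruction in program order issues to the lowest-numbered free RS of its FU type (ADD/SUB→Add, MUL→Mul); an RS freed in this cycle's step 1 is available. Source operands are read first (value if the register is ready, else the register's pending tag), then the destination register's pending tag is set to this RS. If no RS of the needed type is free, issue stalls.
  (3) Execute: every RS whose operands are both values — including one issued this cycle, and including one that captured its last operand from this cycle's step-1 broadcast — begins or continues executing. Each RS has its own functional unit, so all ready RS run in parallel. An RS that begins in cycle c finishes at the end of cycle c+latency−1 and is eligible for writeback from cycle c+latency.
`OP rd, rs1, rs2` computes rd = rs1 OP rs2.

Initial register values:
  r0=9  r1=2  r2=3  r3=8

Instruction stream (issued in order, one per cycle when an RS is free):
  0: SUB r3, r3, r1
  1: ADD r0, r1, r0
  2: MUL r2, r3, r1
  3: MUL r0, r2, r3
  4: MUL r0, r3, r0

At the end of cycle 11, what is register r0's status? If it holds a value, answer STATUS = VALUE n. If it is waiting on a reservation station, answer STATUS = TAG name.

STATUS = TAG Mul1

  c1: issue SUB r3<-Add1  regs: r0:9,r1:2,r2:3,r3:Add1
  c2: issue ADD r0<-Add2  regs: r0:Add2,r1:2,r2:3,r3:Add1
  c3: CDB Add1=6; issue MUL r2<-Mul1  regs: r0:Add2,r1:2,r2:Mul1,r3:6
  c4: CDB Add2=11; issue MUL r0<-Mul2  regs: r0:Mul2,r1:2,r2:Mul1,r3:6
  c5: stall  regs: r0:Mul2,r1:2,r2:Mul1,r3:6
  c6: stall  regs: r0:Mul2,r1:2,r2:Mul1,r3:6
  c7: CDB Mul1=12; issue MUL r0<-Mul1  regs: r0:Mul1,r1:2,r2:12,r3:6
  c8: -  regs: r0:Mul1,r1:2,r2:12,r3:6
  c9: -  regs: r0:Mul1,r1:2,r2:12,r3:6
  c10: -  regs: r0:Mul1,r1:2,r2:12,r3:6
  c11: CDB Mul2=72  regs: r0:Mul1,r1:2,r2:12,r3:6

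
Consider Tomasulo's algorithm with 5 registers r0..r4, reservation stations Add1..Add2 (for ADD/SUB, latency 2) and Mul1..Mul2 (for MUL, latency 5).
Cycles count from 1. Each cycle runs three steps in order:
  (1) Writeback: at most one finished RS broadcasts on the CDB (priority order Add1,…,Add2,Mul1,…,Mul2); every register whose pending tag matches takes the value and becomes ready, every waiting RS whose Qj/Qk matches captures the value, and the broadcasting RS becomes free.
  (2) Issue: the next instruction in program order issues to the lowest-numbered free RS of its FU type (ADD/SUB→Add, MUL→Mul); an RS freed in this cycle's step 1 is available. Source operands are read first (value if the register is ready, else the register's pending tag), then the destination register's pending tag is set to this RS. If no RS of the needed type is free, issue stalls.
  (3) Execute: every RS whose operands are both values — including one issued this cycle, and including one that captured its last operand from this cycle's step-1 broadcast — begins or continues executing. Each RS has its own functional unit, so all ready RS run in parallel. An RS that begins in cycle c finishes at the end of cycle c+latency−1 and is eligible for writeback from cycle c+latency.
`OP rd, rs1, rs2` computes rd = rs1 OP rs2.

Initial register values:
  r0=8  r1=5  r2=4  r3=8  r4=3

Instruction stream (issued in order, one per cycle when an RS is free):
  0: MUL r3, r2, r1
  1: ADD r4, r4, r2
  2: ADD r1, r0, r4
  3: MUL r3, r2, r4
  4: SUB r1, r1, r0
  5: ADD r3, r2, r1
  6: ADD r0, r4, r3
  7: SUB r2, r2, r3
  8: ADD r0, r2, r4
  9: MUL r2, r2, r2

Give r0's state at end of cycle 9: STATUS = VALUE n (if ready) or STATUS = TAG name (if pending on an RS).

STATUS = TAG Add1

cycle 1: issue MUL r3<-Mul1 // r0:8,r1:5,r2:4,r3:Mul1,r4:3
cycle 2: issue ADD r4<-Add1 // r0:8,r1:5,r2:4,r3:Mul1,r4:Add1
cycle 3: issue ADD r1<-Add2 // r0:8,r1:Add2,r2:4,r3:Mul1,r4:Add1
cycle 4: CDB Add1=7; issue MUL r3<-Mul2 // r0:8,r1:Add2,r2:4,r3:Mul2,r4:7
cycle 5: issue SUB r1<-Add1 // r0:8,r1:Add1,r2:4,r3:Mul2,r4:7
cycle 6: CDB Add2=15; issue ADD r3<-Add2 // r0:8,r1:Add1,r2:4,r3:Add2,r4:7
cycle 7: CDB Mul1=20; stall // r0:8,r1:Add1,r2:4,r3:Add2,r4:7
cycle 8: CDB Add1=7; issue ADD r0<-Add1 // r0:Add1,r1:7,r2:4,r3:Add2,r4:7
cycle 9: CDB Mul2=28; stall // r0:Add1,r1:7,r2:4,r3:Add2,r4:7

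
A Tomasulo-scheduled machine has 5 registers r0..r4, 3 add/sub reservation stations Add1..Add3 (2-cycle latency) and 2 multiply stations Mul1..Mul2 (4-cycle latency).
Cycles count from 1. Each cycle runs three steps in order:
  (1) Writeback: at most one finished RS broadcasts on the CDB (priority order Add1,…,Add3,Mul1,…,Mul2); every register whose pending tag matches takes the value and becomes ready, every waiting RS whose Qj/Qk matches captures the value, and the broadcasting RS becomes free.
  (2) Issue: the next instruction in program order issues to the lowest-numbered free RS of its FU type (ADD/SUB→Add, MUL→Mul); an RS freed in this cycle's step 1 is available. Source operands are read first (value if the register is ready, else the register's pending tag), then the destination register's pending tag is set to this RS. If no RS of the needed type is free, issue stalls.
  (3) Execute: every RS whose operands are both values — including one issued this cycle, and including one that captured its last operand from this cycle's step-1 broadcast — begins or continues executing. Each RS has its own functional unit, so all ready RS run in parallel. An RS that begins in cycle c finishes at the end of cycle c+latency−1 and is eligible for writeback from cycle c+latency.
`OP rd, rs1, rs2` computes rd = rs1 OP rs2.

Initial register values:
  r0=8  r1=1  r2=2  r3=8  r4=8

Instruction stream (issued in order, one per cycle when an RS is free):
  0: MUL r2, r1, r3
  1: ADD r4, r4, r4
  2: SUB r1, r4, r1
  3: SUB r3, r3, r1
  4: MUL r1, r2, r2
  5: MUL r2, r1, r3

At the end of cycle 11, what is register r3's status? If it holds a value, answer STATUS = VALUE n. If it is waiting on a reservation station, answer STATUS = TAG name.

  c1: issue MUL r2<-Mul1  regs: r0:8,r1:1,r2:Mul1,r3:8,r4:8
  c2: issue ADD r4<-Add1  regs: r0:8,r1:1,r2:Mul1,r3:8,r4:Add1
  c3: issue SUB r1<-Add2  regs: r0:8,r1:Add2,r2:Mul1,r3:8,r4:Add1
  c4: CDB Add1=16; issue SUB r3<-Add1  regs: r0:8,r1:Add2,r2:Mul1,r3:Add1,r4:16
  c5: CDB Mul1=8; issue MUL r1<-Mul1  regs: r0:8,r1:Mul1,r2:8,r3:Add1,r4:16
  c6: CDB Add2=15; issue MUL r2<-Mul2  regs: r0:8,r1:Mul1,r2:Mul2,r3:Add1,r4:16
  c7: -  regs: r0:8,r1:Mul1,r2:Mul2,r3:Add1,r4:16
  c8: CDB Add1=-7  regs: r0:8,r1:Mul1,r2:Mul2,r3:-7,r4:16
  c9: CDB Mul1=64  regs: r0:8,r1:64,r2:Mul2,r3:-7,r4:16
  c10: -  regs: r0:8,r1:64,r2:Mul2,r3:-7,r4:16
  c11: -  regs: r0:8,r1:64,r2:Mul2,r3:-7,r4:16

STATUS = VALUE -7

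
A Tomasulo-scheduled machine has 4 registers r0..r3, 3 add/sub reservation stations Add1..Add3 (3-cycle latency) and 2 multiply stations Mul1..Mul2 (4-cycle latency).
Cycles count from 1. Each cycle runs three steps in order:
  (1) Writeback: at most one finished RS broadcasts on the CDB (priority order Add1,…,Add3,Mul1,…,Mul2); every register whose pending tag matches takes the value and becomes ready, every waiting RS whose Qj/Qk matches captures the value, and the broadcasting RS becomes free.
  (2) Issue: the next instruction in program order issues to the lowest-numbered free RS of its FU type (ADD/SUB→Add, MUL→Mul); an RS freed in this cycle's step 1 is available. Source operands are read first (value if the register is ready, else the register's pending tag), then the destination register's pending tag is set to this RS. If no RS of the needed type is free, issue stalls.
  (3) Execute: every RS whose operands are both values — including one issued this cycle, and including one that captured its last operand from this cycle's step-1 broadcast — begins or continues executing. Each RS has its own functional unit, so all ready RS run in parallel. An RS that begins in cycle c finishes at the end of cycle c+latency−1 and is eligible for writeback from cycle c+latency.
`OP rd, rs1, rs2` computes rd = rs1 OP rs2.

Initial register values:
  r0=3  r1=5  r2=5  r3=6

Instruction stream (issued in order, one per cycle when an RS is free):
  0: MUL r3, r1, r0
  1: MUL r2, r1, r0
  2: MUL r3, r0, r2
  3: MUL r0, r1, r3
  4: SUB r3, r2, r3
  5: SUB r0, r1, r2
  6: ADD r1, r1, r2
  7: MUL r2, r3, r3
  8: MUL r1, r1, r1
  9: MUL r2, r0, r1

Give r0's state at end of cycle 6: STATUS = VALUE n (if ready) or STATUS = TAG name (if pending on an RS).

STATUS = TAG Mul2

c1: issue MUL r3<-Mul1 | r0:3,r1:5,r2:5,r3:Mul1
c2: issue MUL r2<-Mul2 | r0:3,r1:5,r2:Mul2,r3:Mul1
c3: stall | r0:3,r1:5,r2:Mul2,r3:Mul1
c4: stall | r0:3,r1:5,r2:Mul2,r3:Mul1
c5: CDB Mul1=15; issue MUL r3<-Mul1 | r0:3,r1:5,r2:Mul2,r3:Mul1
c6: CDB Mul2=15; issue MUL r0<-Mul2 | r0:Mul2,r1:5,r2:15,r3:Mul1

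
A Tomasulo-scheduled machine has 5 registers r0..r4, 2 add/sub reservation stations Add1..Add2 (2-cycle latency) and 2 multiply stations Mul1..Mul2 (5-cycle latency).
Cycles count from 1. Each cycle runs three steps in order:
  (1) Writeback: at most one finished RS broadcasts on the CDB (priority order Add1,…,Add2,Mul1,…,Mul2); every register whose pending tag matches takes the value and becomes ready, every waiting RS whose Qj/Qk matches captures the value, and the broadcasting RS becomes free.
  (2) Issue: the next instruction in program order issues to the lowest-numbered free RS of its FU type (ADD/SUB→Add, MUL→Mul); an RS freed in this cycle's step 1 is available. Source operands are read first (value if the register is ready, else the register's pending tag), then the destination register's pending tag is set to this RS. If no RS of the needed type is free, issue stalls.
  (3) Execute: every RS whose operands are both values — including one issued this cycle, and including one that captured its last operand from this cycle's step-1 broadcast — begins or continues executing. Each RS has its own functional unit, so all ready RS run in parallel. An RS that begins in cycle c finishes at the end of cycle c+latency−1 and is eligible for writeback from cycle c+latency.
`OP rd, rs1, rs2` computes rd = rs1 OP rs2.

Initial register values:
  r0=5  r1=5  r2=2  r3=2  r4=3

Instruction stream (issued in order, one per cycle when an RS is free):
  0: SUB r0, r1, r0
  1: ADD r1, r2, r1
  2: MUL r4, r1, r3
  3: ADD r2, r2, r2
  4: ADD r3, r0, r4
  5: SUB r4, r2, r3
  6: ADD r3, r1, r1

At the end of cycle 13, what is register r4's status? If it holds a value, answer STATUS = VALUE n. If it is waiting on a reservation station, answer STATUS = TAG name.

STATUS = VALUE -10

cycle 1: issue SUB r0<-Add1 // r0:Add1,r1:5,r2:2,r3:2,r4:3
cycle 2: issue ADD r1<-Add2 // r0:Add1,r1:Add2,r2:2,r3:2,r4:3
cycle 3: CDB Add1=0; issue MUL r4<-Mul1 // r0:0,r1:Add2,r2:2,r3:2,r4:Mul1
cycle 4: CDB Add2=7; issue ADD r2<-Add1 // r0:0,r1:7,r2:Add1,r3:2,r4:Mul1
cycle 5: issue ADD r3<-Add2 // r0:0,r1:7,r2:Add1,r3:Add2,r4:Mul1
cycle 6: CDB Add1=4; issue SUB r4<-Add1 // r0:0,r1:7,r2:4,r3:Add2,r4:Add1
cycle 7: stall // r0:0,r1:7,r2:4,r3:Add2,r4:Add1
cycle 8: stall // r0:0,r1:7,r2:4,r3:Add2,r4:Add1
cycle 9: CDB Mul1=14; stall // r0:0,r1:7,r2:4,r3:Add2,r4:Add1
cycle 10: stall // r0:0,r1:7,r2:4,r3:Add2,r4:Add1
cycle 11: CDB Add2=14; issue ADD r3<-Add2 // r0:0,r1:7,r2:4,r3:Add2,r4:Add1
cycle 12: - // r0:0,r1:7,r2:4,r3:Add2,r4:Add1
cycle 13: CDB Add1=-10 // r0:0,r1:7,r2:4,r3:Add2,r4:-10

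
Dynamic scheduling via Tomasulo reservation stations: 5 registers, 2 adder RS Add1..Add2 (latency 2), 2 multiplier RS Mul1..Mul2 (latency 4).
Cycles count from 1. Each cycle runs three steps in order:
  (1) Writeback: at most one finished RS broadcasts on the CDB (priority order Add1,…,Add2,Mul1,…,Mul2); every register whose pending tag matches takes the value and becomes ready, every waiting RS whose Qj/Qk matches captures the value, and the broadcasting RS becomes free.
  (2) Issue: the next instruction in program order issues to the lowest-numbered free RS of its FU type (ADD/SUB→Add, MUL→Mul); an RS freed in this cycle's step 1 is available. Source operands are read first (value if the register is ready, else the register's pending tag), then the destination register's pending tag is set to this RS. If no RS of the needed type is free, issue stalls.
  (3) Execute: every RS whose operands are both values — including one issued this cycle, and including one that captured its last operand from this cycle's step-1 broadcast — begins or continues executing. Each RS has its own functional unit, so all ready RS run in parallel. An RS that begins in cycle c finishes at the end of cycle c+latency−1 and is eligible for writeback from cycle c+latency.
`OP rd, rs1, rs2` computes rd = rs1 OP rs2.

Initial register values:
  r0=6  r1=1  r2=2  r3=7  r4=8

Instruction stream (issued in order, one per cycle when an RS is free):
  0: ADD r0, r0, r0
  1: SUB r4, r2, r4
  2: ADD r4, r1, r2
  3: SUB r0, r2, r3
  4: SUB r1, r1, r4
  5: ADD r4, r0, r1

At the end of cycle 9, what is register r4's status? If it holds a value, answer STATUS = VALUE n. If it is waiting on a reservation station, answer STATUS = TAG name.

STATUS = VALUE -7

  c1: issue ADD r0<-Add1  regs: r0:Add1,r1:1,r2:2,r3:7,r4:8
  c2: issue SUB r4<-Add2  regs: r0:Add1,r1:1,r2:2,r3:7,r4:Add2
  c3: CDB Add1=12; issue ADD r4<-Add1  regs: r0:12,r1:1,r2:2,r3:7,r4:Add1
  c4: CDB Add2=-6; issue SUB r0<-Add2  regs: r0:Add2,r1:1,r2:2,r3:7,r4:Add1
  c5: CDB Add1=3; issue SUB r1<-Add1  regs: r0:Add2,r1:Add1,r2:2,r3:7,r4:3
  c6: CDB Add2=-5; issue ADD r4<-Add2  regs: r0:-5,r1:Add1,r2:2,r3:7,r4:Add2
  c7: CDB Add1=-2  regs: r0:-5,r1:-2,r2:2,r3:7,r4:Add2
  c8: -  regs: r0:-5,r1:-2,r2:2,r3:7,r4:Add2
  c9: CDB Add2=-7  regs: r0:-5,r1:-2,r2:2,r3:7,r4:-7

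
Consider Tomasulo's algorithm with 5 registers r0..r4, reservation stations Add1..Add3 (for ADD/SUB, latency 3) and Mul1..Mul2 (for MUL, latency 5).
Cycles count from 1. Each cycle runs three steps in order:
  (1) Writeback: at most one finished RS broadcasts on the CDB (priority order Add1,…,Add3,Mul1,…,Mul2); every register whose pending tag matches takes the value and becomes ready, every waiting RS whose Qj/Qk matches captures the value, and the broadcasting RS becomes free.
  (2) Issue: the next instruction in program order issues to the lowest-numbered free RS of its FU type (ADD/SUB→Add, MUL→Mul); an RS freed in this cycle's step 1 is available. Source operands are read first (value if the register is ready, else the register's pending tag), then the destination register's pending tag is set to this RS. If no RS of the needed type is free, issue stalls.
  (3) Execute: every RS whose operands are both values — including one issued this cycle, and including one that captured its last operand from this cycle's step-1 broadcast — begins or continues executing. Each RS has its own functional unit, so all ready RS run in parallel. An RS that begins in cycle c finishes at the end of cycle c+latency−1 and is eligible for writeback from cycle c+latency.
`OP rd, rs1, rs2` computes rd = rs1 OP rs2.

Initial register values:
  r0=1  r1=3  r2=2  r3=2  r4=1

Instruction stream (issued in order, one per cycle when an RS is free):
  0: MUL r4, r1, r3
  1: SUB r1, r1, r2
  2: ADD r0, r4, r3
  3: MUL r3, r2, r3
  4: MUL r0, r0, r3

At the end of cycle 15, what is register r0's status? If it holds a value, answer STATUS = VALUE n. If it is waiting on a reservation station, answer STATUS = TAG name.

c1: issue MUL r4<-Mul1 | r0:1,r1:3,r2:2,r3:2,r4:Mul1
c2: issue SUB r1<-Add1 | r0:1,r1:Add1,r2:2,r3:2,r4:Mul1
c3: issue ADD r0<-Add2 | r0:Add2,r1:Add1,r2:2,r3:2,r4:Mul1
c4: issue MUL r3<-Mul2 | r0:Add2,r1:Add1,r2:2,r3:Mul2,r4:Mul1
c5: CDB Add1=1; stall | r0:Add2,r1:1,r2:2,r3:Mul2,r4:Mul1
c6: CDB Mul1=6; issue MUL r0<-Mul1 | r0:Mul1,r1:1,r2:2,r3:Mul2,r4:6
c7: - | r0:Mul1,r1:1,r2:2,r3:Mul2,r4:6
c8: - | r0:Mul1,r1:1,r2:2,r3:Mul2,r4:6
c9: CDB Add2=8 | r0:Mul1,r1:1,r2:2,r3:Mul2,r4:6
c10: CDB Mul2=4 | r0:Mul1,r1:1,r2:2,r3:4,r4:6
c11: - | r0:Mul1,r1:1,r2:2,r3:4,r4:6
c12: - | r0:Mul1,r1:1,r2:2,r3:4,r4:6
c13: - | r0:Mul1,r1:1,r2:2,r3:4,r4:6
c14: - | r0:Mul1,r1:1,r2:2,r3:4,r4:6
c15: CDB Mul1=32 | r0:32,r1:1,r2:2,r3:4,r4:6

STATUS = VALUE 32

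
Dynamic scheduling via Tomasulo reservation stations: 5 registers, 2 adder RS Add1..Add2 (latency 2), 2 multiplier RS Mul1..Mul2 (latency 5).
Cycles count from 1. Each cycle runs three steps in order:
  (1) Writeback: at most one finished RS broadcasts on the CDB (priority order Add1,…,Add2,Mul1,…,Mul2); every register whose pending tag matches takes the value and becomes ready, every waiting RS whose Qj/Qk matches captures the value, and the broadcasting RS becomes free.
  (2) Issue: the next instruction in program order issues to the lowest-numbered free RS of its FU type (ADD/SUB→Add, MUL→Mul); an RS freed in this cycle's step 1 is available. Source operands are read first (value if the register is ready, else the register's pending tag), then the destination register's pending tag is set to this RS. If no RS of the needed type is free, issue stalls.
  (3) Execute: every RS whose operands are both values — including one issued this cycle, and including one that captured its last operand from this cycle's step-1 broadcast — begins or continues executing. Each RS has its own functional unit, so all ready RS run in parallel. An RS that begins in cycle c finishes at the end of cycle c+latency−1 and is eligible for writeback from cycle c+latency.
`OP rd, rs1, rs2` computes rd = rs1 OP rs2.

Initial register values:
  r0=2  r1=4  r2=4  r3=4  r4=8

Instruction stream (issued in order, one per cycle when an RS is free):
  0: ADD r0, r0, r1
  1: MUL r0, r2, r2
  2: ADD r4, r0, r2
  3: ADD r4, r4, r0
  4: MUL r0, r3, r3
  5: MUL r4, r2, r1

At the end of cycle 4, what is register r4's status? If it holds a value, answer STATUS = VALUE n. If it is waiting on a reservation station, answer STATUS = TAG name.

  c1: issue ADD r0<-Add1  regs: r0:Add1,r1:4,r2:4,r3:4,r4:8
  c2: issue MUL r0<-Mul1  regs: r0:Mul1,r1:4,r2:4,r3:4,r4:8
  c3: CDB Add1=6; issue ADD r4<-Add1  regs: r0:Mul1,r1:4,r2:4,r3:4,r4:Add1
  c4: issue ADD r4<-Add2  regs: r0:Mul1,r1:4,r2:4,r3:4,r4:Add2

STATUS = TAG Add2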